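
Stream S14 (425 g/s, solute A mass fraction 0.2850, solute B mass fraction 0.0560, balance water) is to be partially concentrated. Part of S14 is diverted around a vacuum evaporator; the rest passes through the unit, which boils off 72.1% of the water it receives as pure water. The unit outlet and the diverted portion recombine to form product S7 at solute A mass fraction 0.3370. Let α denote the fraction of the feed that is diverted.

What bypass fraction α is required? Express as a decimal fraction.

All 425×0.285 = 121.12 g/s of solute A reaches S7, so S7 = 121.12/0.337 = 359.42 g/s and vapour = 65.579 g/s.
The evaporator receives (1−α)·425 of feed at 0.659 water and removes 0.721 of that water:
0.721×0.659×(1−α)×425 = 65.579
(1−α) = 65.579/201.93 = 0.3248;  α = 0.6752.

0.675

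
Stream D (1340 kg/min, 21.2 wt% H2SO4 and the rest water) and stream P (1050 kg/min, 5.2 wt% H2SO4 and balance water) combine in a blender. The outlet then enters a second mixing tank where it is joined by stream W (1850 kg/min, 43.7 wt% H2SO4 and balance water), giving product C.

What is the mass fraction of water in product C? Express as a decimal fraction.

0.729

Overall, product flow = 4240 kg/min.
water in = 1340×0.788 + 1050×0.948 + 1850×0.563 = 3092.9 kg/min.
water fraction in C = 0.729.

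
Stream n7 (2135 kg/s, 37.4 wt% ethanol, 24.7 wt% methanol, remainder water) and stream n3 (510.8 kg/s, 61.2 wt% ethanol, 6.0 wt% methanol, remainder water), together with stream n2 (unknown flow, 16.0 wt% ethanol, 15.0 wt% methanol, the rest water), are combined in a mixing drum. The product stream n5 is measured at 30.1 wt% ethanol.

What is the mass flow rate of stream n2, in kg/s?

2232 kg/s

Let n2 be the unknown flow. Total out = 2645.8 + n2.
ethanol balance: 1111.1 + 0.160·n2 = 0.301·(2645.8 + n2)
(0.160 − 0.301)·n2 = 0.301×2645.8 − 1111.1 = -314.71
n2 = -314.71 / -0.141 = 2232 kg/s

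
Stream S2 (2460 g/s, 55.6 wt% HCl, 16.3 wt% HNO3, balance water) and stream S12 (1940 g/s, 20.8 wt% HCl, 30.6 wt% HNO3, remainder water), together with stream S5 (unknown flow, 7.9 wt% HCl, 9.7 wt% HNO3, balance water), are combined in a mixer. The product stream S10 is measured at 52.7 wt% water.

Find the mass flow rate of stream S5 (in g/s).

2305 g/s

Let S5 be the unknown flow. Total out = 4400 + S5.
water balance: 1634.1 + 0.824·S5 = 0.527·(4400 + S5)
(0.824 − 0.527)·S5 = 0.527×4400 − 1634.1 = 684.7
S5 = 684.7 / 0.297 = 2305.4 g/s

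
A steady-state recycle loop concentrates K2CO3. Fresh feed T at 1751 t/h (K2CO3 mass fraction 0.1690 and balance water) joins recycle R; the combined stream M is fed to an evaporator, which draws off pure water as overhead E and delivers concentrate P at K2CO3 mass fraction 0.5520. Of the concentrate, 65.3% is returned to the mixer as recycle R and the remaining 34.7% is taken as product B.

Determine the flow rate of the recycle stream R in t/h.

Overall K2CO3 balance (none leaves overhead): K2CO3 in fresh feed = K2CO3 in product, i.e. 1751×0.169 = (1−0.653)·P·0.552.
P = 295.92/(0.552×0.347) = 1544.9 t/h.
Recycle R = 0.653×1544.9 = 1008.8 t/h.

1009 t/h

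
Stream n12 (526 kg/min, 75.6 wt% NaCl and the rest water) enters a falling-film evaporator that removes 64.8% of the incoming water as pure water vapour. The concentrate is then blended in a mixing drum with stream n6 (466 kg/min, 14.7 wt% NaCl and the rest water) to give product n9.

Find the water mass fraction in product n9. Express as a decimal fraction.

Vapour removed = 0.648×0.244×526 = 83.167 kg/min; concentrate = 442.83 kg/min.
water reaching the mixer = 45.177 (from concentrate) + 466×0.853 = 442.68 kg/min.
Product flow = 442.83 + 466 = 908.83 kg/min; water fraction = 0.4871.

0.4871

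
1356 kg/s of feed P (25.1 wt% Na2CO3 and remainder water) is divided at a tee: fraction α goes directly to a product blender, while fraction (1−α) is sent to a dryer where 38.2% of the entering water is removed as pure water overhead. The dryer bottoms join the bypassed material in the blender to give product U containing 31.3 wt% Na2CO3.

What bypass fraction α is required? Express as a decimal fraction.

0.308

All 1356×0.251 = 340.36 kg/s of Na2CO3 reaches U, so U = 340.36/0.313 = 1087.4 kg/s and vapour = 268.6 kg/s.
The evaporator receives (1−α)·1356 of feed at 0.749 water and removes 0.382 of that water:
0.382×0.749×(1−α)×1356 = 268.6
(1−α) = 268.6/387.98 = 0.6923;  α = 0.3077.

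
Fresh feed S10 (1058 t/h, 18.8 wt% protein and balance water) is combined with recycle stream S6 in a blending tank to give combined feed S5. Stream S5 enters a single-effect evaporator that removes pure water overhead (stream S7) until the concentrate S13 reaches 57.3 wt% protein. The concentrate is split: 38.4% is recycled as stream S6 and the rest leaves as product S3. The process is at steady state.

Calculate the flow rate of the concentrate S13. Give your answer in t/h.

563.5 t/h

Overall protein balance (none leaves overhead): protein in fresh feed = protein in product, i.e. 1058×0.188 = (1−0.384)·S13·0.573.
S13 = 198.9/(0.573×0.616) = 563.52 t/h.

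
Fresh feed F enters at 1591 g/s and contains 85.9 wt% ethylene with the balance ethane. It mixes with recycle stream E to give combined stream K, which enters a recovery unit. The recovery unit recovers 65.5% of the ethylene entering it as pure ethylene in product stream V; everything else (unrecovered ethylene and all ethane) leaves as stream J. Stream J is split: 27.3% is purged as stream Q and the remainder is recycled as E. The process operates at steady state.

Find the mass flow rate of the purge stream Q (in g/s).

ethane enters only via F and leaves only via the purge: 1591×0.141 = 0.273×(ethane in J), and the recovery unit passes all ethane, so ethane in K = ethane in J = 821.73 g/s.
ethylene in K: m_A = 1591×0.859 + (1−0.273)·(1−0.655)·m_A, so m_A = 1366.7/0.7492 = 1824.2 g/s.
J = (1−0.655)×1824.2 + 821.73 = 1451.1 g/s.
Purge Q = 0.273×1451.1 = 396.14 g/s.

396.1 g/s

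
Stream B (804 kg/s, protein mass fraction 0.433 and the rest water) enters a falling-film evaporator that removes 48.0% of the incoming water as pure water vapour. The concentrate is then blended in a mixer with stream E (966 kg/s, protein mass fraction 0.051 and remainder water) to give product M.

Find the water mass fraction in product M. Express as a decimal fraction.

0.744

Vapour removed = 0.480×0.567×804 = 218.82 kg/s; concentrate = 585.18 kg/s.
water reaching the mixer = 237.05 (from concentrate) + 966×0.949 = 1153.8 kg/s.
Product flow = 585.18 + 966 = 1551.2 kg/s; water fraction = 0.744.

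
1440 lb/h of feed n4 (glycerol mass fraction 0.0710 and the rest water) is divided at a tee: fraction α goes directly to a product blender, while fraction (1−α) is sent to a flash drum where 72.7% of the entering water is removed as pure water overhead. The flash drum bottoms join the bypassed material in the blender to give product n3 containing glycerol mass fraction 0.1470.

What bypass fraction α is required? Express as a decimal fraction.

0.234

All 1440×0.071 = 102.24 lb/h of glycerol reaches n3, so n3 = 102.24/0.147 = 695.51 lb/h and vapour = 744.49 lb/h.
The evaporator receives (1−α)·1440 of feed at 0.929 water and removes 0.727 of that water:
0.727×0.929×(1−α)×1440 = 744.49
(1−α) = 744.49/972.55 = 0.7655;  α = 0.2345.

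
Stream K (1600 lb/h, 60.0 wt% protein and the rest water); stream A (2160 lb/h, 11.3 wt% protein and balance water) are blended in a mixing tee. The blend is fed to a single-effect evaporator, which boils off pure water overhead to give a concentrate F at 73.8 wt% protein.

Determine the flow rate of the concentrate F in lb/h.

protein entering = 1600×0.600 + 2160×0.113 = 1204.1 lb/h.
All protein reports to F, so F = 1204.1/0.738 = 1631.5 lb/h.

1632 lb/h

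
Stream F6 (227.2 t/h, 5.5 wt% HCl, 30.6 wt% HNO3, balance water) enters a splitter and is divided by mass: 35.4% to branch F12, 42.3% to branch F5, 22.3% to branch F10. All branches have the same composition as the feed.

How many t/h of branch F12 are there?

Branch F12 flow = 0.354×227.2 = 80.429 t/h.

80.43 t/h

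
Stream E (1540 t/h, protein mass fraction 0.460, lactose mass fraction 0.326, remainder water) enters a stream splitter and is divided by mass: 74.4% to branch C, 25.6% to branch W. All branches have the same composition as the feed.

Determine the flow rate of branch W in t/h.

Branch W flow = 0.256×1540 = 394.24 t/h.

394.2 t/h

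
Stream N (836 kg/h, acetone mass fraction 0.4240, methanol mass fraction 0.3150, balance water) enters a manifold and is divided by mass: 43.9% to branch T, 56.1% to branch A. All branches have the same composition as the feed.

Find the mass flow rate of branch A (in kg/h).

469 kg/h

Branch A flow = 0.561×836 = 469 kg/h.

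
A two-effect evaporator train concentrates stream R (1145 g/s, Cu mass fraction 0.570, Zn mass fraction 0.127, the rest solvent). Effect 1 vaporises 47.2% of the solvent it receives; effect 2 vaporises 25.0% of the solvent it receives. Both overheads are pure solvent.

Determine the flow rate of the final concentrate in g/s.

935.5 g/s

solvent in feed = 1145×0.303 = 346.94 g/s.
After stage 1: solvent left = (1−0.472)×346.94 = 183.18; stream total = 981.25 g/s.
After stage 2: solvent left = (1−0.250)×183.18 = 137.39; final concentrate = 935.45 g/s.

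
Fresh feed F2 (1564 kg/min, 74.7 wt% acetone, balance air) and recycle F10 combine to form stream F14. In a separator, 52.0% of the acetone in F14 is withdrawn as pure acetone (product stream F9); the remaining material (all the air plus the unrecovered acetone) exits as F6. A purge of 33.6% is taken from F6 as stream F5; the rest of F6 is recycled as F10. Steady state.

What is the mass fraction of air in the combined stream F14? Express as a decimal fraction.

0.407

air enters only via F2 and leaves only via the purge: 1564×0.253 = 0.336×(air in F6), and the separator passes all air, so air in F14 = air in F6 = 1177.7 kg/min.
acetone in F14: m_A = 1564×0.747 + (1−0.336)·(1−0.520)·m_A, so m_A = 1168.3/0.6813 = 1714.9 kg/min.
F14 = 1714.9 + 1177.7 = 2892.5 kg/min.
air fraction in F14 = 1177.7/2892.5 = 0.407.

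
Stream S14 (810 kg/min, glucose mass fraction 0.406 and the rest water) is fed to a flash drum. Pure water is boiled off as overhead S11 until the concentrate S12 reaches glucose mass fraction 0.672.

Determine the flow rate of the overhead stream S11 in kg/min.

320.6 kg/min

glucose is conserved: 810×0.406 = 328.86 kg/min all reports to the concentrate.
Concentrate = 328.86/(target fraction) = 489.38 kg/min.
Overhead = 810 − 489.38 = 320.62 kg/min.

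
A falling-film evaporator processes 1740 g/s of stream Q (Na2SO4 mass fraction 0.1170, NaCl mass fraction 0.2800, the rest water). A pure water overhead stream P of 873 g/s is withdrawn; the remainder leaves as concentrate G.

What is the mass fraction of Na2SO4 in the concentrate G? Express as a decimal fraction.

0.2348

Na2SO4 is not removed: 1740×0.117 = 203.58 g/s of Na2SO4 enters G.
Concentrate = 1740 − 873 = 867 g/s.
Mass fraction = 203.58/867 = 0.2348.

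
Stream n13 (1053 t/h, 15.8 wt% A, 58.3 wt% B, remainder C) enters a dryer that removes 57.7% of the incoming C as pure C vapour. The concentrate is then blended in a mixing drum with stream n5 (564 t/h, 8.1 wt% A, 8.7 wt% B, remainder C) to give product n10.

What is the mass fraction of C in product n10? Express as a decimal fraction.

Vapour removed = 0.577×0.259×1053 = 157.36 t/h; concentrate = 895.64 t/h.
C reaching the mixer = 115.36 (from concentrate) + 564×0.832 = 584.61 t/h.
Product flow = 895.64 + 564 = 1459.6 t/h; C fraction = 0.4005.

0.4005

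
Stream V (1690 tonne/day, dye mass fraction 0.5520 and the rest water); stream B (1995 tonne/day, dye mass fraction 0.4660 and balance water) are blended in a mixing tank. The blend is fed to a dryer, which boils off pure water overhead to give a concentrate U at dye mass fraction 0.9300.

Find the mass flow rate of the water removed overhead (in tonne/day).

1682 tonne/day

dye entering = 1690×0.552 + 1995×0.466 = 1862.6 tonne/day.
All dye reports to U, so U = 1862.6/0.930 = 2002.7 tonne/day.
Total feed = 3685 tonne/day; overhead = 3685 − 2002.7 = 1682.3 tonne/day.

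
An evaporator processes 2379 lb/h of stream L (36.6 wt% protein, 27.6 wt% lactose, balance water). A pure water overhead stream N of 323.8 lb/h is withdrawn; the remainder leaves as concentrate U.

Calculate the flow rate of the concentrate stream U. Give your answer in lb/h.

Concentrate = 2379 − 323.8 = 2055.2 lb/h.

2055 lb/h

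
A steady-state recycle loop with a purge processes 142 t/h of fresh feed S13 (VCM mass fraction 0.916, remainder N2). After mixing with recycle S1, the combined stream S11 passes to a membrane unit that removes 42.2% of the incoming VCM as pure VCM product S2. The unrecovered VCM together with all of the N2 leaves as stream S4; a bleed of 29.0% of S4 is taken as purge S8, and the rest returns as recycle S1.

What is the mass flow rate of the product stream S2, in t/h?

93.09 t/h

VCM in S11: m_A = 142×0.916 + (1−0.290)·(1−0.422)·m_A, so m_A = 130.07/0.5896 = 220.6 t/h.
Product S2 = 0.422×220.6 = 93.095 t/h.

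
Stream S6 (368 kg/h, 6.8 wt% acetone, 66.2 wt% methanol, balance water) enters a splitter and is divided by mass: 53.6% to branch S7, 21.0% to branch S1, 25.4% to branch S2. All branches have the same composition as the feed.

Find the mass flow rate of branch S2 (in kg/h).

93.47 kg/h

Branch S2 flow = 0.254×368 = 93.472 kg/h.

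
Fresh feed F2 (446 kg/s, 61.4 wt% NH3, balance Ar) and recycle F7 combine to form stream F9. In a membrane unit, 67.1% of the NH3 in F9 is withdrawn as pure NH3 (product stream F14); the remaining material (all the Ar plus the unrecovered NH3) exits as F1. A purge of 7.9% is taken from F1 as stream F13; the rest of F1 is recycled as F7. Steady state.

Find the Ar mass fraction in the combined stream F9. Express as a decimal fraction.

Ar enters only via F2 and leaves only via the purge: 446×0.386 = 0.079×(Ar in F1), and the membrane unit passes all Ar, so Ar in F9 = Ar in F1 = 2179.2 kg/s.
NH3 in F9: m_A = 446×0.614 + (1−0.079)·(1−0.671)·m_A, so m_A = 273.84/0.6970 = 392.89 kg/s.
F9 = 392.89 + 2179.2 = 2572.1 kg/s.
Ar fraction in F9 = 2179.2/2572.1 = 0.847.

0.847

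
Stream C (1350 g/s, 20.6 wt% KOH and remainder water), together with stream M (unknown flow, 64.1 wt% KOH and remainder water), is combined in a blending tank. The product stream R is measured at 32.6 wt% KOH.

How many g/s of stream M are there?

Let M be the unknown flow. Total out = 1350 + M.
KOH balance: 278.1 + 0.641·M = 0.326·(1350 + M)
(0.641 − 0.326)·M = 0.326×1350 − 278.1 = 162
M = 162 / 0.315 = 514.29 g/s

514.3 g/s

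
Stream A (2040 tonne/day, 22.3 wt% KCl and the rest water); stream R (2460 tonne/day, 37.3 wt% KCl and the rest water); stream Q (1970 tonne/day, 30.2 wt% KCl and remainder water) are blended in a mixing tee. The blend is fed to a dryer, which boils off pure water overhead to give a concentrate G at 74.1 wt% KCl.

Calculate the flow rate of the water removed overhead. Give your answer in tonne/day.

KCl entering = 2040×0.223 + 2460×0.373 + 1970×0.302 = 1967.4 tonne/day.
All KCl reports to G, so G = 1967.4/0.741 = 2655.1 tonne/day.
Total feed = 6470 tonne/day; overhead = 6470 − 2655.1 = 3814.9 tonne/day.

3815 tonne/day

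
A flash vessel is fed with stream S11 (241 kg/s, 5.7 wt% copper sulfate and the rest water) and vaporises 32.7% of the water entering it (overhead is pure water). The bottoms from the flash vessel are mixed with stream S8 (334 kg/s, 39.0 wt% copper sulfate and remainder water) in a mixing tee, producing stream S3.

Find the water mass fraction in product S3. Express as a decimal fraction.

Vapour removed = 0.327×0.943×241 = 74.315 kg/s; concentrate = 166.68 kg/s.
water reaching the mixer = 152.95 (from concentrate) + 334×0.610 = 356.69 kg/s.
Product flow = 166.68 + 334 = 500.68 kg/s; water fraction = 0.712.

0.712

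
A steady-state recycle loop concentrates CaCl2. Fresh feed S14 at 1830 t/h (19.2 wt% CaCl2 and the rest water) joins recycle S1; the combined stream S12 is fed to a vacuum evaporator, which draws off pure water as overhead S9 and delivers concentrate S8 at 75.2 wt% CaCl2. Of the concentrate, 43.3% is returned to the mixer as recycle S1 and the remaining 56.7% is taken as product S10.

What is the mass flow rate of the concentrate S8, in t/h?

Overall CaCl2 balance (none leaves overhead): CaCl2 in fresh feed = CaCl2 in product, i.e. 1830×0.192 = (1−0.433)·S8·0.752.
S8 = 351.36/(0.752×0.567) = 824.05 t/h.

824 t/h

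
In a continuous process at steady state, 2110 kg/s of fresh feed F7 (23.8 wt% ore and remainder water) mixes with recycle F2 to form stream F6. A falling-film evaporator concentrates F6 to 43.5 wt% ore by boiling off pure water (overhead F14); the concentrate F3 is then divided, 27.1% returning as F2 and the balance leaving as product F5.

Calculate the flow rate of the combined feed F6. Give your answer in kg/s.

2539 kg/s

Overall ore balance (none leaves overhead): ore in fresh feed = ore in product, i.e. 2110×0.238 = (1−0.271)·F3·0.435.
F3 = 502.18/(0.435×0.729) = 1583.6 kg/s.
Recycle F2 = 0.271×1583.6 = 429.15 kg/s.
Combined feed F6 = 2110 + 429.15 = 2539.2 kg/s.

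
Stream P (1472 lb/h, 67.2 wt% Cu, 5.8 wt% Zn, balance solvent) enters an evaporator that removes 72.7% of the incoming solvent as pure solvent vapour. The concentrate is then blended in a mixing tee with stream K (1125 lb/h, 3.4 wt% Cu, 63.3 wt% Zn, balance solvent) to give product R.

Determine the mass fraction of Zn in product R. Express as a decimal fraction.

0.346

Vapour removed = 0.727×0.270×1472 = 288.94 lb/h; concentrate = 1183.1 lb/h.
Zn reaching the mixer = 85.376 (from concentrate) + 1125×0.633 = 797.5 lb/h.
Product flow = 1183.1 + 1125 = 2308.1 lb/h; Zn fraction = 0.346.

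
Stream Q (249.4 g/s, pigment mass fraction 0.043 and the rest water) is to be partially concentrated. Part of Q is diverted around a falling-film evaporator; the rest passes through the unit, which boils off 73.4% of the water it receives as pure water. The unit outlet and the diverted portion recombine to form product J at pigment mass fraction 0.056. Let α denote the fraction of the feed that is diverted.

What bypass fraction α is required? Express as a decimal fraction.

All 249.4×0.043 = 10.724 g/s of pigment reaches J, so J = 10.724/0.056 = 191.5 g/s and vapour = 57.896 g/s.
The evaporator receives (1−α)·249.4 of feed at 0.957 water and removes 0.734 of that water:
0.734×0.957×(1−α)×249.4 = 57.896
(1−α) = 57.896/175.19 = 0.3305;  α = 0.6695.

0.670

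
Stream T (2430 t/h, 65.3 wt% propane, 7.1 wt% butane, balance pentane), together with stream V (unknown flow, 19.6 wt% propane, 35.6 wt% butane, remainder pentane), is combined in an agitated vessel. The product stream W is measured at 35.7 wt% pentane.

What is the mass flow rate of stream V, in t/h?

Let V be the unknown flow. Total out = 2430 + V.
pentane balance: 670.68 + 0.448·V = 0.357·(2430 + V)
(0.448 − 0.357)·V = 0.357×2430 − 670.68 = 196.83
V = 196.83 / 0.091 = 2163 t/h

2163 t/h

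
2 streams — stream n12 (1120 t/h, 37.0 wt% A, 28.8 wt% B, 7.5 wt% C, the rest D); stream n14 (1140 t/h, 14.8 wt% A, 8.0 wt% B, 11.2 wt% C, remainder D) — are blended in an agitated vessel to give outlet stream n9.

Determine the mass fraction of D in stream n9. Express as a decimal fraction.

Total flow out = 1120 + 1140 = 2260 t/h.
D in = 1120×0.267 + 1140×0.660 = 1051.4 t/h.
D mass fraction in n9 = 1051.4/2260 = 0.465.

0.465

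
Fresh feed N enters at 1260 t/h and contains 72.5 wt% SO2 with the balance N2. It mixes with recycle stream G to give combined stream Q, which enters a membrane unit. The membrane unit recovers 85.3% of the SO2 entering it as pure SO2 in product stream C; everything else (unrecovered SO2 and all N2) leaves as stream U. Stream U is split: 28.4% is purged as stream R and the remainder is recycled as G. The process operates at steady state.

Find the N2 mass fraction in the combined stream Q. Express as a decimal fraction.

0.544

N2 enters only via N and leaves only via the purge: 1260×0.275 = 0.284×(N2 in U), and the membrane unit passes all N2, so N2 in Q = N2 in U = 1220.1 t/h.
SO2 in Q: m_A = 1260×0.725 + (1−0.284)·(1−0.853)·m_A, so m_A = 913.5/0.8947 = 1021 t/h.
Q = 1021 + 1220.1 = 2241 t/h.
N2 fraction in Q = 1220.1/2241 = 0.544.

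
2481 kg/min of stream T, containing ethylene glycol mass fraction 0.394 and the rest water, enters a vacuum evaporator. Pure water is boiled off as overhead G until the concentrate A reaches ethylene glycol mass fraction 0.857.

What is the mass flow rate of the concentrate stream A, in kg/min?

ethylene glycol is conserved: 2481×0.394 = 977.51 kg/min all reports to the concentrate.
Concentrate = 977.51/(target fraction) = 1140.6 kg/min.

1141 kg/min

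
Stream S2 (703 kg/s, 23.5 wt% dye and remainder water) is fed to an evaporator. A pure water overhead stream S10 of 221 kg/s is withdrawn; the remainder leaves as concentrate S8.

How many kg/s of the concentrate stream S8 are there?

482 kg/s

Concentrate = 703 − 221 = 482 kg/s.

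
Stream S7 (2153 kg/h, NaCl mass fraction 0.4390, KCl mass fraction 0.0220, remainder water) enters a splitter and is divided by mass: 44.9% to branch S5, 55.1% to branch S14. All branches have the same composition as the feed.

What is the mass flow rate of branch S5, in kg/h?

Branch S5 flow = 0.449×2153 = 966.7 kg/h.

966.7 kg/h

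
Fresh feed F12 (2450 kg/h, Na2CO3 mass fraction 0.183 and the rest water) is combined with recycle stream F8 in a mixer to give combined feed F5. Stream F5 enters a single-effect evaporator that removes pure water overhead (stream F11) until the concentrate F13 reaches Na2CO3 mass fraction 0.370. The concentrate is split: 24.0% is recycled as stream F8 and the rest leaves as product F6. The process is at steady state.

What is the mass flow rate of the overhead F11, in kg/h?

1238 kg/h

Overall Na2CO3 balance (none leaves overhead): Na2CO3 in fresh feed = Na2CO3 in product, i.e. 2450×0.183 = (1−0.240)·F13·0.370.
F13 = 448.35/(0.370×0.760) = 1594.4 kg/h.
Recycle F8 = 0.240×1594.4 = 382.66 kg/h.
Combined feed F5 = 2450 + 382.66 = 2832.7 kg/h.
Overhead F11 = F5 − F13 = 2832.7 − 1594.4 = 1238.2 kg/h.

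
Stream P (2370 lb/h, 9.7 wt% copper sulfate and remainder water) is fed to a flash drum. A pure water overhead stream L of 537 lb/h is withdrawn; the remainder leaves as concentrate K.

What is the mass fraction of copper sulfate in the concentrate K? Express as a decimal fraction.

copper sulfate is not removed: 2370×0.097 = 229.89 lb/h of copper sulfate enters K.
Concentrate = 2370 − 537 = 1833 lb/h.
Mass fraction = 229.89/1833 = 0.125.

0.125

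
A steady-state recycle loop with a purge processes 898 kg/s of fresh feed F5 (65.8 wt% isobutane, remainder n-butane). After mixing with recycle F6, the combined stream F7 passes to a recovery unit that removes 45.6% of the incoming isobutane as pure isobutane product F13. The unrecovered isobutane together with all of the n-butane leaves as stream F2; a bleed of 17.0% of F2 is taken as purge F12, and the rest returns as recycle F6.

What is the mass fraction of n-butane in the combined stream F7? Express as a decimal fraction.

0.6264

n-butane enters only via F5 and leaves only via the purge: 898×0.342 = 0.170×(n-butane in F2), and the recovery unit passes all n-butane, so n-butane in F7 = n-butane in F2 = 1806.6 kg/s.
isobutane in F7: m_A = 898×0.658 + (1−0.170)·(1−0.456)·m_A, so m_A = 590.88/0.5485 = 1077.3 kg/s.
F7 = 1077.3 + 1806.6 = 2883.9 kg/s.
n-butane fraction in F7 = 1806.6/2883.9 = 0.6264.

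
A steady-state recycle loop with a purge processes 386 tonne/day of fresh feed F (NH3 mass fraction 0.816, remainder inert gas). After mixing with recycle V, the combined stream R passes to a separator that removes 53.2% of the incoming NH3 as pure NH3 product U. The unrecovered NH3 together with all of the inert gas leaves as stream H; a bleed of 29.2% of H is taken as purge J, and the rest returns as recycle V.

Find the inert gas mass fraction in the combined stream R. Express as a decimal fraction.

0.341

inert gas enters only via F and leaves only via the purge: 386×0.184 = 0.292×(inert gas in H), and the separator passes all inert gas, so inert gas in R = inert gas in H = 243.23 tonne/day.
NH3 in R: m_A = 386×0.816 + (1−0.292)·(1−0.532)·m_A, so m_A = 314.98/0.6687 = 471.06 tonne/day.
R = 471.06 + 243.23 = 714.29 tonne/day.
inert gas fraction in R = 243.23/714.29 = 0.341.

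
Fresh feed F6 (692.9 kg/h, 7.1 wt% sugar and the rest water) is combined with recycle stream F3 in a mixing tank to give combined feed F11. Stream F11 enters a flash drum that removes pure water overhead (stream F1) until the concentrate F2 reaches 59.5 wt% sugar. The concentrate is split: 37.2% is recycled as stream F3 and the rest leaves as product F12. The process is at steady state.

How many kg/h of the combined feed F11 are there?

741.9 kg/h

Overall sugar balance (none leaves overhead): sugar in fresh feed = sugar in product, i.e. 692.9×0.071 = (1−0.372)·F2·0.595.
F2 = 49.196/(0.595×0.628) = 131.66 kg/h.
Recycle F3 = 0.372×131.66 = 48.977 kg/h.
Combined feed F11 = 692.9 + 48.977 = 741.88 kg/h.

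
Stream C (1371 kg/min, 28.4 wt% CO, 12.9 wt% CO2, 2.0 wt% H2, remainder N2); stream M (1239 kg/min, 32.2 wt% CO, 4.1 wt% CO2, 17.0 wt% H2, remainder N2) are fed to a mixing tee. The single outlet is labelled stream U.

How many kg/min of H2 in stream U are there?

238.1 kg/min

H2 out = H2 in = 1371×0.020 + 1239×0.170 = 238.05 kg/min.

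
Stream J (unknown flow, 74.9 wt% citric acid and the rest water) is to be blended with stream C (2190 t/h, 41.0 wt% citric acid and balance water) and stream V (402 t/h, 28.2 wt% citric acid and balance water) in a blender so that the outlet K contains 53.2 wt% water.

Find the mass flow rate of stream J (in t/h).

Let J be the unknown flow. Total out = 2592 + J.
water balance: 1580.7 + 0.251·J = 0.532·(2592 + J)
(0.251 − 0.532)·J = 0.532×2592 − 1580.7 = -201.79
J = -201.79 / -0.281 = 718.12 t/h

718.1 t/h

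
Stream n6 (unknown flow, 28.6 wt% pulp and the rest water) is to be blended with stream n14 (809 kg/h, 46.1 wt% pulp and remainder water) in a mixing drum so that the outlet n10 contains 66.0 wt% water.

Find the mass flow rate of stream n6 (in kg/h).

1813 kg/h

Let n6 be the unknown flow. Total out = 809 + n6.
water balance: 436.05 + 0.714·n6 = 0.660·(809 + n6)
(0.714 − 0.660)·n6 = 0.660×809 − 436.05 = 97.889
n6 = 97.889 / 0.054 = 1812.8 kg/h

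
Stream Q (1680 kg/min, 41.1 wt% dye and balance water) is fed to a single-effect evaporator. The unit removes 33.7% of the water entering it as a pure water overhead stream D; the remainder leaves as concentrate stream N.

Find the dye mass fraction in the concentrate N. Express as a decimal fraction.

dye is not removed: 1680×0.411 = 690.48 kg/min of dye enters N.
water entering = 1680×0.589 = 989.52 kg/min; overhead removed = 0.337×989.52 = 333.47 kg/min.
Concentrate = 1680 − 333.47 = 1346.5 kg/min.
Mass fraction = 690.48/1346.5 = 0.513.

0.513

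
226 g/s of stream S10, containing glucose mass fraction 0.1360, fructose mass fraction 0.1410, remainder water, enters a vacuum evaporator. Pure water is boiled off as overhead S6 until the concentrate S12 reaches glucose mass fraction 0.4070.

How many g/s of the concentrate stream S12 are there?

glucose is conserved: 226×0.136 = 30.736 g/s all reports to the concentrate.
Concentrate = 30.736/(target fraction) = 75.518 g/s.

75.52 g/s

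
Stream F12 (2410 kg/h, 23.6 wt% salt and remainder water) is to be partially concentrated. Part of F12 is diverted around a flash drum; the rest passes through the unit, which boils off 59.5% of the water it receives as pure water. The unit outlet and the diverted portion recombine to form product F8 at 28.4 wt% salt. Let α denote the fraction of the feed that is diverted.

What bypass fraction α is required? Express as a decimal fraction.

0.628

All 2410×0.236 = 568.76 kg/h of salt reaches F8, so F8 = 568.76/0.284 = 2002.7 kg/h and vapour = 407.32 kg/h.
The evaporator receives (1−α)·2410 of feed at 0.764 water and removes 0.595 of that water:
0.595×0.764×(1−α)×2410 = 407.32
(1−α) = 407.32/1095.5 = 0.3718;  α = 0.6282.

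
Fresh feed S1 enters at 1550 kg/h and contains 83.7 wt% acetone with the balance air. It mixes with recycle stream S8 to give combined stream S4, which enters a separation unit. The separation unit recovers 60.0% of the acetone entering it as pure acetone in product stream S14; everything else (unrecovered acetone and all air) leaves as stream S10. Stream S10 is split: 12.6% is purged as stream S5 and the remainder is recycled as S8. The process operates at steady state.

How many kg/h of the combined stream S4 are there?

air enters only via S1 and leaves only via the purge: 1550×0.163 = 0.126×(air in S10), and the separation unit passes all air, so air in S4 = air in S10 = 2005.2 kg/h.
acetone in S4: m_A = 1550×0.837 + (1−0.126)·(1−0.600)·m_A, so m_A = 1297.3/0.6504 = 1994.7 kg/h.
S4 = 1994.7 + 2005.2 = 3999.9 kg/h.

4000 kg/h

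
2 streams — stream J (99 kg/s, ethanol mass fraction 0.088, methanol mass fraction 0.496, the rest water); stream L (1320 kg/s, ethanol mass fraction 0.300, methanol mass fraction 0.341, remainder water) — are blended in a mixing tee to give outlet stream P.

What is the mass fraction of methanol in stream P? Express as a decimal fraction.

Total flow out = 99 + 1320 = 1419 kg/s.
methanol in = 99×0.496 + 1320×0.341 = 499.22 kg/s.
methanol mass fraction in P = 499.22/1419 = 0.352.

0.352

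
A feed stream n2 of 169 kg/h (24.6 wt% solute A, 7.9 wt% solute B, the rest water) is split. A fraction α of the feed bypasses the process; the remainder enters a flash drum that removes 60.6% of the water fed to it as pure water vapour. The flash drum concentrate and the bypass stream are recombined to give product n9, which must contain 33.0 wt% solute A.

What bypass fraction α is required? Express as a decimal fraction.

0.378

All 169×0.246 = 41.574 kg/h of solute A reaches n9, so n9 = 41.574/0.330 = 125.98 kg/h and vapour = 43.018 kg/h.
The evaporator receives (1−α)·169 of feed at 0.675 water and removes 0.606 of that water:
0.606×0.675×(1−α)×169 = 43.018
(1−α) = 43.018/69.129 = 0.6223;  α = 0.3777.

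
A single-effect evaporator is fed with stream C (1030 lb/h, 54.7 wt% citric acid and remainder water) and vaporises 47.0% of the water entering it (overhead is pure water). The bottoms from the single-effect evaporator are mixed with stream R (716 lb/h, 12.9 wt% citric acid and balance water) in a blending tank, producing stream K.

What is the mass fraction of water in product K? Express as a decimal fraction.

Vapour removed = 0.470×0.453×1030 = 219.3 lb/h; concentrate = 810.7 lb/h.
water reaching the mixer = 247.29 (from concentrate) + 716×0.871 = 870.93 lb/h.
Product flow = 810.7 + 716 = 1526.7 lb/h; water fraction = 0.570.

0.570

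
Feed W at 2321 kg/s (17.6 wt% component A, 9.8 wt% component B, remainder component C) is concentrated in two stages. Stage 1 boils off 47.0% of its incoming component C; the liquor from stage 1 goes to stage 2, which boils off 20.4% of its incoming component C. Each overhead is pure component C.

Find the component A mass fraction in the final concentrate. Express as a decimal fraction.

component C in feed = 2321×0.726 = 1685 kg/s.
After stage 1: component C left = (1−0.470)×1685 = 893.07; stream total = 1529 kg/s.
After stage 2: component C left = (1−0.204)×893.07 = 710.89; final concentrate = 1346.8 kg/s.
component A fraction = 408.5/1346.8 = 0.303.

0.303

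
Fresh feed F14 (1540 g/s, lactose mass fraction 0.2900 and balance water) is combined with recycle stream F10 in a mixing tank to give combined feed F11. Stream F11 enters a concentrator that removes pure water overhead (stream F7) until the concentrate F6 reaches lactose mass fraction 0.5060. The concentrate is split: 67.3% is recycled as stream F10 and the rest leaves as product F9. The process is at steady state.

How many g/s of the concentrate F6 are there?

2699 g/s

Overall lactose balance (none leaves overhead): lactose in fresh feed = lactose in product, i.e. 1540×0.290 = (1−0.673)·F6·0.506.
F6 = 446.6/(0.506×0.327) = 2699.1 g/s.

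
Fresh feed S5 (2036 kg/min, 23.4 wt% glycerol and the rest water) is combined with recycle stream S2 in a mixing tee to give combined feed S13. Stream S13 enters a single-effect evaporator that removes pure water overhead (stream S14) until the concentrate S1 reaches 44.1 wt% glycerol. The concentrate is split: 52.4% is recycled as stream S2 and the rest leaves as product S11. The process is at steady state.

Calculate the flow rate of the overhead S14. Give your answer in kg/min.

Overall glycerol balance (none leaves overhead): glycerol in fresh feed = glycerol in product, i.e. 2036×0.234 = (1−0.524)·S1·0.441.
S1 = 476.42/(0.441×0.476) = 2269.6 kg/min.
Recycle S2 = 0.524×2269.6 = 1189.3 kg/min.
Combined feed S13 = 2036 + 1189.3 = 3225.3 kg/min.
Overhead S14 = S13 − S1 = 3225.3 − 2269.6 = 955.67 kg/min.

955.7 kg/min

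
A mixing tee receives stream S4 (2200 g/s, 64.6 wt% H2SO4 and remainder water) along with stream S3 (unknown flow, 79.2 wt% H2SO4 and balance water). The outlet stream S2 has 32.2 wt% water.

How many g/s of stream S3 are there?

617.5 g/s

Let S3 be the unknown flow. Total out = 2200 + S3.
water balance: 778.8 + 0.208·S3 = 0.322·(2200 + S3)
(0.208 − 0.322)·S3 = 0.322×2200 − 778.8 = -70.4
S3 = -70.4 / -0.114 = 617.54 g/s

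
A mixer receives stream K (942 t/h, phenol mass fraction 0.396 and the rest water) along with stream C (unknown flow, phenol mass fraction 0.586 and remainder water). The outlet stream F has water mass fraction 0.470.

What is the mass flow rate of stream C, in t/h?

Let C be the unknown flow. Total out = 942 + C.
water balance: 568.97 + 0.414·C = 0.470·(942 + C)
(0.414 − 0.470)·C = 0.470×942 − 568.97 = -126.23
C = -126.23 / -0.056 = 2254.1 t/h

2254 t/h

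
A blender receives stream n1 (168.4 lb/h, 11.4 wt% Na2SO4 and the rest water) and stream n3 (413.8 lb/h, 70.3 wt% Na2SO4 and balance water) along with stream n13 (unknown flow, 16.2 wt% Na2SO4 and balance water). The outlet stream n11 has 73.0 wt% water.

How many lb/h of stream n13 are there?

1416 lb/h

Let n13 be the unknown flow. Total out = 582.2 + n13.
water balance: 272.1 + 0.838·n13 = 0.730·(582.2 + n13)
(0.838 − 0.730)·n13 = 0.730×582.2 − 272.1 = 152.91
n13 = 152.91 / 0.108 = 1415.8 lb/h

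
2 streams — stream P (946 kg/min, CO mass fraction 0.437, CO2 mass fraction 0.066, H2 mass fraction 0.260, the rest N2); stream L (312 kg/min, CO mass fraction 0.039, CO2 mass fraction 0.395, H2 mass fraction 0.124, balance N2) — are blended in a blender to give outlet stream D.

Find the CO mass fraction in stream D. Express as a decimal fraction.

Total flow out = 946 + 312 = 1258 kg/min.
CO in = 946×0.437 + 312×0.039 = 425.57 kg/min.
CO mass fraction in D = 425.57/1258 = 0.338.

0.338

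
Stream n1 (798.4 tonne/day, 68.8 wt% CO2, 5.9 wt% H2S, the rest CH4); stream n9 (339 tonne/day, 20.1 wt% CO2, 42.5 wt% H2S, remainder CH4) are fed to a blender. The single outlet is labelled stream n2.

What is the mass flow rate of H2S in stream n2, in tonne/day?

191.2 tonne/day

H2S out = H2S in = 798.4×0.059 + 339×0.425 = 191.18 tonne/day.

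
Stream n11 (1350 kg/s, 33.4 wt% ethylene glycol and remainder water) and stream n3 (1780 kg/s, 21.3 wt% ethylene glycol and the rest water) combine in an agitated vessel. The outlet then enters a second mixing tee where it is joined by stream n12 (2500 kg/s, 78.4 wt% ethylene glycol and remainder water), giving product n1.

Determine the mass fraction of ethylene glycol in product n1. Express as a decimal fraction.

Overall, product flow = 5630 kg/s.
ethylene glycol in = 1350×0.334 + 1780×0.213 + 2500×0.784 = 2790 kg/s.
ethylene glycol fraction in n1 = 0.496.

0.496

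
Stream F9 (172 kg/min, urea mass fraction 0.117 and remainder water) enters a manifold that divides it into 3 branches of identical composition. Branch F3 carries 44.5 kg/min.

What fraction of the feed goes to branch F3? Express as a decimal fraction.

0.259

Fraction to F3 = 44.5/172 = 0.2587.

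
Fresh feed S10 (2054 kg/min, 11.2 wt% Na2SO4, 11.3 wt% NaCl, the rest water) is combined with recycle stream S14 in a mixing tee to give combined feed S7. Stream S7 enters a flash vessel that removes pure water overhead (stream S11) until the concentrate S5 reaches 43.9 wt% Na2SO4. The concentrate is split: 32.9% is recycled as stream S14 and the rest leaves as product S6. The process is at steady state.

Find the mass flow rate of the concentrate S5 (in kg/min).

781 kg/min

Overall Na2SO4 balance (none leaves overhead): Na2SO4 in fresh feed = Na2SO4 in product, i.e. 2054×0.112 = (1−0.329)·S5·0.439.
S5 = 230.05/(0.439×0.671) = 780.96 kg/min.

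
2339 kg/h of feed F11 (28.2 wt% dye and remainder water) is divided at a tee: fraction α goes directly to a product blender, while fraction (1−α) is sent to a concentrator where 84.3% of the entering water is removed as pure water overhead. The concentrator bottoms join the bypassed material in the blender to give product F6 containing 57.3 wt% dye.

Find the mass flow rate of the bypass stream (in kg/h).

All 2339×0.282 = 659.6 kg/h of dye reaches F6, so F6 = 659.6/0.573 = 1151.1 kg/h and vapour = 1187.9 kg/h.
The evaporator receives (1−α)·2339 of feed at 0.718 water and removes 0.843 of that water:
0.843×0.718×(1−α)×2339 = 1187.9
(1−α) = 1187.9/1415.7 = 0.8390;  α = 0.1610.
Bypass flow = 0.1610×2339 = 376.47 kg/h.

376.5 kg/h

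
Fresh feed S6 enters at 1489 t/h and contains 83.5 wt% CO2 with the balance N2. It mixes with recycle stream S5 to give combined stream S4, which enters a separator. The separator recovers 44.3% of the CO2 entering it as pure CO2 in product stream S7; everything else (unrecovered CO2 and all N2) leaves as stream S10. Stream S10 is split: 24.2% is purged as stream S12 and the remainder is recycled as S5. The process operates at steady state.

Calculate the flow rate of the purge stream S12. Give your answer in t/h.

N2 enters only via S6 and leaves only via the purge: 1489×0.165 = 0.242×(N2 in S10), and the separator passes all N2, so N2 in S4 = N2 in S10 = 1015.2 t/h.
CO2 in S4: m_A = 1489×0.835 + (1−0.242)·(1−0.443)·m_A, so m_A = 1243.3/0.5778 = 2151.8 t/h.
S10 = (1−0.443)×2151.8 + 1015.2 = 2213.8 t/h.
Purge S12 = 0.242×2213.8 = 535.74 t/h.

535.7 t/h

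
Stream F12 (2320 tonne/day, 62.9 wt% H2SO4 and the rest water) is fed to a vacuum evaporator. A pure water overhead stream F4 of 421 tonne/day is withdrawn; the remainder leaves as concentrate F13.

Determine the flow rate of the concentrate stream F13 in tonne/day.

Concentrate = 2320 − 421 = 1899 tonne/day.

1899 tonne/day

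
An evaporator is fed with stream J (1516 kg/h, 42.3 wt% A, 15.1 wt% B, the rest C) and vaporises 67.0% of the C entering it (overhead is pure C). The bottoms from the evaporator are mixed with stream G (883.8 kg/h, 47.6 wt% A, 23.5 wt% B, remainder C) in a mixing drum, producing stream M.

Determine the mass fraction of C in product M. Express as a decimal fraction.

Vapour removed = 0.670×0.426×1516 = 432.7 kg/h; concentrate = 1083.3 kg/h.
C reaching the mixer = 213.12 (from concentrate) + 883.8×0.289 = 468.54 kg/h.
Product flow = 1083.3 + 883.8 = 1967.1 kg/h; C fraction = 0.238.

0.238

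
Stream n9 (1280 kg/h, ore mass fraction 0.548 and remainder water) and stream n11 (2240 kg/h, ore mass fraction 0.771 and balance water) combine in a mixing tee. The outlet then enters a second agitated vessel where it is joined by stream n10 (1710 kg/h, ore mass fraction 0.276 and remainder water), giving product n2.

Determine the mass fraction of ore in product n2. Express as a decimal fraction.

Overall, product flow = 5230 kg/h.
ore in = 1280×0.548 + 2240×0.771 + 1710×0.276 = 2900.4 kg/h.
ore fraction in n2 = 0.555.

0.555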